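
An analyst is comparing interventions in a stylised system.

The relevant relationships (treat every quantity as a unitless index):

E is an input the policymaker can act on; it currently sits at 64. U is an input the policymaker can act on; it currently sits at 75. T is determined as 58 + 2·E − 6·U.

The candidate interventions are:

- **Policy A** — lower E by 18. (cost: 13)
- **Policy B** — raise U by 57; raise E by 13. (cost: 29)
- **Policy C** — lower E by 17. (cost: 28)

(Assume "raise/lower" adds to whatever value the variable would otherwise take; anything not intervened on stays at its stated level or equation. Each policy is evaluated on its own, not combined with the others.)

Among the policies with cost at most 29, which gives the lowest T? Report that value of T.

Policy A (E − 18):
  E = 64 − 18 = 46
  U = 75
  T = 58 + 2·46 − 6·75 = -300
Policy B (U + 57, E + 13):
  E = 64 + 13 = 77
  U = 75 + 57 = 132
  T = 58 + 2·77 − 6·132 = -580
Policy C (E − 17):
  E = 64 − 17 = 47
  U = 75
  T = 58 + 2·47 − 6·75 = -298
Comparing — Policy A: T=-300, Policy B: T=-580, Policy C: T=-298. Lowest is -580 (Policy B).

-580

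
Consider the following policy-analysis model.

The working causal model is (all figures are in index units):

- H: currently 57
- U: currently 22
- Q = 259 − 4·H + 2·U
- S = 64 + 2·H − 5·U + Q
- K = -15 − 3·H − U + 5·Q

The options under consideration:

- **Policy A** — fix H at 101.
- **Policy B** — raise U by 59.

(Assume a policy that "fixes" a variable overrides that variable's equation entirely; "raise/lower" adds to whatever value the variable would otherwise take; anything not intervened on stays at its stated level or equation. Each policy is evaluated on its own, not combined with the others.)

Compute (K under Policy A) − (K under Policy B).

Policy A (H := 101):
  H = 101
  U = 22
  Q = 259 − 4·101 + 2·22 = -101
  K = -15 − 3·101 − 22 + 5·(-101) = -845
Policy B (U + 59):
  H = 57
  U = 22 + 59 = 81
  Q = 259 − 4·57 + 2·81 = 193
  K = -15 − 3·57 − 81 + 5·193 = 698
K: -845 − 698 = -1543

-1543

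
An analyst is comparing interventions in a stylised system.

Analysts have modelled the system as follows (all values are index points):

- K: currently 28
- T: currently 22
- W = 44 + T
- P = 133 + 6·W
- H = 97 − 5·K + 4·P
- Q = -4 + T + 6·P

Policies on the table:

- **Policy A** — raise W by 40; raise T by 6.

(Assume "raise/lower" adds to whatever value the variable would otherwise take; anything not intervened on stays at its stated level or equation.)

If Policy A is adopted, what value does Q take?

Policy A (W + 40, T + 6):
  T = 22 + 6 = 28
  W = 44 + 28 (+40 from intervention) = 112
  P = 133 + 6·112 = 805
  Q = -4 + 28 + 6·805 = 4854

4854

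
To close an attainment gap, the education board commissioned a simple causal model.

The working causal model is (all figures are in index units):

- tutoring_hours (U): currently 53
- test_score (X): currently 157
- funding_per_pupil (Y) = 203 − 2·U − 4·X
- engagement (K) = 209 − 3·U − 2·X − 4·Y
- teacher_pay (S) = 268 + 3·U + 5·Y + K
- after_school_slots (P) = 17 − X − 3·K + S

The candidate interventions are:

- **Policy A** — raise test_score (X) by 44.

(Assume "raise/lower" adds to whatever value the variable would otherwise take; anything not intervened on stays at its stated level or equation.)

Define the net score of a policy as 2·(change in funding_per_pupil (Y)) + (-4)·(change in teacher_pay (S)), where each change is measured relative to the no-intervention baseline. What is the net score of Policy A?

Baseline:
  U = 53
  X = 157
  Y = 203 − 2·53 − 4·157 = -531
  K = 209 − 3·53 − 2·157 − 4·(-531) = 1860
  S = 268 + 3·53 + 5·(-531) + 1860 = -368
Policy A (X + 44):
  U = 53
  X = 157 + 44 = 201
  Y = 203 − 2·53 − 4·201 = -707
  K = 209 − 3·53 − 2·201 − 4·(-707) = 2476
  S = 268 + 3·53 + 5·(-707) + 2476 = -632
ΔY = -707 − (-531) = -176; ΔS = -632 − (-368) = -264
Score = 2·(-176) + (-4)·(-264) = 704

704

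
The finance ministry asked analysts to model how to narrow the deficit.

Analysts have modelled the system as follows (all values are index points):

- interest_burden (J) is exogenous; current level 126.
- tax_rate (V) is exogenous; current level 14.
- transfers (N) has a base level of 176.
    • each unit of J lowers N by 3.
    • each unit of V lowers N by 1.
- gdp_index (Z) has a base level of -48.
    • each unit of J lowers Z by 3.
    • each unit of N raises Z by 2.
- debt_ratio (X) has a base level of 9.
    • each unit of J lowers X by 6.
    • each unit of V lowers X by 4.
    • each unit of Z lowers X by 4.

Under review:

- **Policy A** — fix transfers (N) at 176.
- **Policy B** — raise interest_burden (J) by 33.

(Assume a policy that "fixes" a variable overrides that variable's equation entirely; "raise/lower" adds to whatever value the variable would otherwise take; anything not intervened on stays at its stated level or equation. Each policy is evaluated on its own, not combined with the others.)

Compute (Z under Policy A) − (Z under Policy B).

1081

Policy A (N := 176):
  J = 126
  V = 14
  N = 176
  Z = -48 − 3·126 + 2·176 = -74
Policy B (J + 33):
  J = 126 + 33 = 159
  V = 14
  N = 176 − 3·159 − 14 = -315
  Z = -48 − 3·159 + 2·(-315) = -1155
Z: -74 − (-1155) = 1081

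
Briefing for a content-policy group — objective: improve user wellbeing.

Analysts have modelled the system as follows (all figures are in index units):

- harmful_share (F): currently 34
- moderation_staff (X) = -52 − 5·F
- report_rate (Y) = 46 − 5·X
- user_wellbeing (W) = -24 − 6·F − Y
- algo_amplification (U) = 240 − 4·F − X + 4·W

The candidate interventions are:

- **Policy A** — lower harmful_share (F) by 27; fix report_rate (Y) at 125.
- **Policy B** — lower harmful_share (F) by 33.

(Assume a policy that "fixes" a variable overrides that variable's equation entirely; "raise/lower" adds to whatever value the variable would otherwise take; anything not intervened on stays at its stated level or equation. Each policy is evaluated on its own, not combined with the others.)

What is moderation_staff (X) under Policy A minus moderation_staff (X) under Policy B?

-30

Policy A (F − 27, Y := 125):
  F = 34 − 27 = 7
  X = -52 − 5·7 = -87
Policy B (F − 33):
  F = 34 − 33 = 1
  X = -52 − 5·1 = -57
X: -87 − (-57) = -30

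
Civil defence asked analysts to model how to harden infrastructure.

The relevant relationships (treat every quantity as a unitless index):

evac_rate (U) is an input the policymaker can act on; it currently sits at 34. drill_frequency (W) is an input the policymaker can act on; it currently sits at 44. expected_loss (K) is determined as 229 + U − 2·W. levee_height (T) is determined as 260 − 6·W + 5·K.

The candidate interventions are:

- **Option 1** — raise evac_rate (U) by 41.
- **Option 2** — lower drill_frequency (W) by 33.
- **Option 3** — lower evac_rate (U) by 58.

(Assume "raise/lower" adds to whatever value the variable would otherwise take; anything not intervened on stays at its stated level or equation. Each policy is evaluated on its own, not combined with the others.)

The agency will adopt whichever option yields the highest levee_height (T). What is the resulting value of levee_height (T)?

1399

Option 1 (U + 41):
  U = 34 + 41 = 75
  W = 44
  K = 229 + 75 − 2·44 = 216
  T = 260 − 6·44 + 5·216 = 1076
Option 2 (W − 33):
  U = 34
  W = 44 − 33 = 11
  K = 229 + 34 − 2·11 = 241
  T = 260 − 6·11 + 5·241 = 1399
Option 3 (U − 58):
  U = 34 − 58 = -24
  W = 44
  K = 229 + (-24) − 2·44 = 117
  T = 260 − 6·44 + 5·117 = 581
Comparing — Option 1: T=1076, Option 2: T=1399, Option 3: T=581. Highest is 1399 (Option 2).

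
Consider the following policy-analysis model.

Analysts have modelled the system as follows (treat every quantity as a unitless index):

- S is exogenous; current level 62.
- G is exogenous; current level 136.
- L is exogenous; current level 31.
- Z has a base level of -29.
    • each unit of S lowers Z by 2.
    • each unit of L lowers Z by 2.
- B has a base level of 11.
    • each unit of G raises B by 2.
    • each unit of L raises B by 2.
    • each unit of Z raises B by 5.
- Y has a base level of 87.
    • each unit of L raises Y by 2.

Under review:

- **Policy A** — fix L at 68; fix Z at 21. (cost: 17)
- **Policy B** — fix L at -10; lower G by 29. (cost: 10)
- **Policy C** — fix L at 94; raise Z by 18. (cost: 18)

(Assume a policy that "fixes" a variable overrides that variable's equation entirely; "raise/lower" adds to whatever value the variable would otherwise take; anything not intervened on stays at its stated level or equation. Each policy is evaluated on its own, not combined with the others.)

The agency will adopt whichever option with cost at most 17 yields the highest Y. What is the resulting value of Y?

Policy A (L := 68, Z := 21):
  L = 68
  Y = 87 + 2·68 = 223
Policy B (L := -10, G − 29):
  L = -10
  Y = 87 + 2·(-10) = 67
Comparing — Policy A: Y=223, Policy B: Y=67. Highest is 223 (Policy A).

223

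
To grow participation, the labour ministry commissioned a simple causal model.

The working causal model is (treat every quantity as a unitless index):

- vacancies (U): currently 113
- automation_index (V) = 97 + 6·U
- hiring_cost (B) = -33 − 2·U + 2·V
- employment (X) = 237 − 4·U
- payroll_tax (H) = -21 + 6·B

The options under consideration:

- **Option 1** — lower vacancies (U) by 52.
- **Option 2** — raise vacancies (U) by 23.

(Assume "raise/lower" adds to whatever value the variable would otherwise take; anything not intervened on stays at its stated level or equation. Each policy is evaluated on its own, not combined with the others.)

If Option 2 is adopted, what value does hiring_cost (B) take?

1521

Option 2 (U + 23):
  U = 113 + 23 = 136
  V = 97 + 6·136 = 913
  B = -33 − 2·136 + 2·913 = 1521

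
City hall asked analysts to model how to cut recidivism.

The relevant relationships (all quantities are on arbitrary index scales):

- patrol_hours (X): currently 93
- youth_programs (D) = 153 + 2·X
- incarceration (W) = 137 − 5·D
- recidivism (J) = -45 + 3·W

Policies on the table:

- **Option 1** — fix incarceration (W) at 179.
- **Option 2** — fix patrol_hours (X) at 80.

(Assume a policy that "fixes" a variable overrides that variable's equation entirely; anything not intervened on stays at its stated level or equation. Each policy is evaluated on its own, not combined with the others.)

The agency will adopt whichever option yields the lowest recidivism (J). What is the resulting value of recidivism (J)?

-4329

Option 1 (W := 179):
  X = 93
  D = 153 + 2·93 = 339
  W = 179
  J = -45 + 3·179 = 492
Option 2 (X := 80):
  X = 80
  D = 153 + 2·80 = 313
  W = 137 − 5·313 = -1428
  J = -45 + 3·(-1428) = -4329
Comparing — Option 1: J=492, Option 2: J=-4329. Lowest is -4329 (Option 2).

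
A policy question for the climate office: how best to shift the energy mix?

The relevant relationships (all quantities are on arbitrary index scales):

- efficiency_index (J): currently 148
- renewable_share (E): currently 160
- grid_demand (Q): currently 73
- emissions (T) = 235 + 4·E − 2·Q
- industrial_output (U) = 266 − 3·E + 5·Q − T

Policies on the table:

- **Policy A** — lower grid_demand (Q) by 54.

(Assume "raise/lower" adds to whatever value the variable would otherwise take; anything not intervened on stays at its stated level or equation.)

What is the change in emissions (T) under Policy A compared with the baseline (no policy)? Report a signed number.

108

Baseline:
  E = 160
  Q = 73
  T = 235 + 4·160 − 2·73 = 729
Policy A (Q − 54):
  E = 160
  Q = 73 − 54 = 19
  T = 235 + 4·160 − 2·19 = 837
Change in T: 837 − 729 = 108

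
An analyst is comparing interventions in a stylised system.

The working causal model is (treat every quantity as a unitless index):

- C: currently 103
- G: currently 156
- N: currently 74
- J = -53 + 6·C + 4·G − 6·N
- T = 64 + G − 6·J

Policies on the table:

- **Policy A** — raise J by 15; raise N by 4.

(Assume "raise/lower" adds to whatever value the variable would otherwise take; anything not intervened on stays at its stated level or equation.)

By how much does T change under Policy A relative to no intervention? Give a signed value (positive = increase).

54

Baseline:
  C = 103
  G = 156
  N = 74
  J = -53 + 6·103 + 4·156 − 6·74 = 745
  T = 64 + 156 − 6·745 = -4250
Policy A (J + 15, N + 4):
  C = 103
  G = 156
  N = 74 + 4 = 78
  J = -53 + 6·103 + 4·156 − 6·78 (+15 from intervention) = 736
  T = 64 + 156 − 6·736 = -4196
Change in T: -4196 − (-4250) = 54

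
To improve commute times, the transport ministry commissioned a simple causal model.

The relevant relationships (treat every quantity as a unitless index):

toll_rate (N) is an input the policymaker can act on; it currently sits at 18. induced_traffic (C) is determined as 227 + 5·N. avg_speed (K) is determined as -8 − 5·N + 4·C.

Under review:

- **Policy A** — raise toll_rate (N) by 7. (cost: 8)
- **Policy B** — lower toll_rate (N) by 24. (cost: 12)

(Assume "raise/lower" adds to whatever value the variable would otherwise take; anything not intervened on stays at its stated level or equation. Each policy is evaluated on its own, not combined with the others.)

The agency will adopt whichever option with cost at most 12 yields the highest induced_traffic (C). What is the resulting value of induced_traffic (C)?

Policy A (N + 7):
  N = 18 + 7 = 25
  C = 227 + 5·25 = 352
Policy B (N − 24):
  N = 18 − 24 = -6
  C = 227 + 5·(-6) = 197
Comparing — Policy A: C=352, Policy B: C=197. Highest is 352 (Policy A).

352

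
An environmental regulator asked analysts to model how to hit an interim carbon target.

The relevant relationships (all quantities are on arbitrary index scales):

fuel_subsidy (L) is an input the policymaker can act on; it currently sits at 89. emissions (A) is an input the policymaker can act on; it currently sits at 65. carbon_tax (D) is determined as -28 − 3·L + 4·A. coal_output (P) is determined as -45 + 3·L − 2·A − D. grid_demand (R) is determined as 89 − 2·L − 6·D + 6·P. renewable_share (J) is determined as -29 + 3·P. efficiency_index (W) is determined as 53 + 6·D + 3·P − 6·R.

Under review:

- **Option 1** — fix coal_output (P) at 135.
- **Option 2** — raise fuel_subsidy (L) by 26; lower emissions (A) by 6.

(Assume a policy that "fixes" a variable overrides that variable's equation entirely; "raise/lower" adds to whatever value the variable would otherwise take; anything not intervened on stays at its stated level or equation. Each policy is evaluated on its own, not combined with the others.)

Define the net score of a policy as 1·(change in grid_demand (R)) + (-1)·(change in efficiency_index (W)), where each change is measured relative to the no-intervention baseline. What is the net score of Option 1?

312

Baseline:
  L = 89
  A = 65
  D = -28 − 3·89 + 4·65 = -35
  P = -45 + 3·89 − 2·65 − (-35) = 127
  R = 89 − 2·89 − 6·(-35) + 6·127 = 883
  W = 53 + 6·(-35) + 3·127 − 6·883 = -5074
Option 1 (P := 135):
  L = 89
  A = 65
  D = -28 − 3·89 + 4·65 = -35
  P = 135
  R = 89 − 2·89 − 6·(-35) + 6·135 = 931
  W = 53 + 6·(-35) + 3·135 − 6·931 = -5338
ΔR = 931 − 883 = 48; ΔW = -5338 − (-5074) = -264
Score = 1·48 + (-1)·(-264) = 312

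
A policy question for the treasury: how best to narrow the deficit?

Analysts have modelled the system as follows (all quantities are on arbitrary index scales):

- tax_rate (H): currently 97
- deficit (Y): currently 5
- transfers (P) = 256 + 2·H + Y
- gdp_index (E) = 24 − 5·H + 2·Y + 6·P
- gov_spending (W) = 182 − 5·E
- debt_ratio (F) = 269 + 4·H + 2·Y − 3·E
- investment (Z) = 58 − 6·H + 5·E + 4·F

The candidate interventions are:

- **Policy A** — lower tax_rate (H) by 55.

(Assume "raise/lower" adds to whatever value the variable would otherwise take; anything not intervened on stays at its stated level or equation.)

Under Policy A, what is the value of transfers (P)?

345

Policy A (H − 55):
  H = 97 − 55 = 42
  Y = 5
  P = 256 + 2·42 + 5 = 345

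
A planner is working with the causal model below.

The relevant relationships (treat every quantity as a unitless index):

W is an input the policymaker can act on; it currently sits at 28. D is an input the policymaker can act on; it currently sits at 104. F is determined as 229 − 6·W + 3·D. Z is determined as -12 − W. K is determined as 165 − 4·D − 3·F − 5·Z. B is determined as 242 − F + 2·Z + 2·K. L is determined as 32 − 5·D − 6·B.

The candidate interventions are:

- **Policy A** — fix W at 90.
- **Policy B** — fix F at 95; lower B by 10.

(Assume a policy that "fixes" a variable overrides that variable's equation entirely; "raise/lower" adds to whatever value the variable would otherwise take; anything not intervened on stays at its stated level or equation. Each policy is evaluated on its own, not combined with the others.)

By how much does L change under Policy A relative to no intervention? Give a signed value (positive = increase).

-18600

Baseline:
  W = 28
  D = 104
  F = 229 − 6·28 + 3·104 = 373
  Z = -12 − 28 = -40
  K = 165 − 4·104 − 3·373 − 5·(-40) = -1170
  B = 242 − 373 + 2·(-40) + 2·(-1170) = -2551
  L = 32 − 5·104 − 6·(-2551) = 14818
Policy A (W := 90):
  W = 90
  D = 104
  F = 229 − 6·90 + 3·104 = 1
  Z = -12 − 90 = -102
  K = 165 − 4·104 − 3·1 − 5·(-102) = 256
  B = 242 − 1 + 2·(-102) + 2·256 = 549
  L = 32 − 5·104 − 6·549 = -3782
Change in L: -3782 − 14818 = -18600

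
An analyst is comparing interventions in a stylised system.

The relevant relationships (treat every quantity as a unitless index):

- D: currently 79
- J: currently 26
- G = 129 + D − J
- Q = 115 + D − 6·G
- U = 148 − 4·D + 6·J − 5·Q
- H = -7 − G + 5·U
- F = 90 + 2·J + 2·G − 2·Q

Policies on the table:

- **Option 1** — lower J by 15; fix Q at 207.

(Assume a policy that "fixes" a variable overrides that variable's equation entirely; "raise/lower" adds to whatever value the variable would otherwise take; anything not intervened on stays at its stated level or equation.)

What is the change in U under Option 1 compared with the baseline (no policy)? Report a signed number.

-5615

Baseline:
  D = 79
  J = 26
  G = 129 + 79 − 26 = 182
  Q = 115 + 79 − 6·182 = -898
  U = 148 − 4·79 + 6·26 − 5·(-898) = 4478
Option 1 (J − 15, Q := 207):
  D = 79
  J = 26 − 15 = 11
  G = 129 + 79 − 11 = 197
  Q = 207
  U = 148 − 4·79 + 6·11 − 5·207 = -1137
Change in U: -1137 − 4478 = -5615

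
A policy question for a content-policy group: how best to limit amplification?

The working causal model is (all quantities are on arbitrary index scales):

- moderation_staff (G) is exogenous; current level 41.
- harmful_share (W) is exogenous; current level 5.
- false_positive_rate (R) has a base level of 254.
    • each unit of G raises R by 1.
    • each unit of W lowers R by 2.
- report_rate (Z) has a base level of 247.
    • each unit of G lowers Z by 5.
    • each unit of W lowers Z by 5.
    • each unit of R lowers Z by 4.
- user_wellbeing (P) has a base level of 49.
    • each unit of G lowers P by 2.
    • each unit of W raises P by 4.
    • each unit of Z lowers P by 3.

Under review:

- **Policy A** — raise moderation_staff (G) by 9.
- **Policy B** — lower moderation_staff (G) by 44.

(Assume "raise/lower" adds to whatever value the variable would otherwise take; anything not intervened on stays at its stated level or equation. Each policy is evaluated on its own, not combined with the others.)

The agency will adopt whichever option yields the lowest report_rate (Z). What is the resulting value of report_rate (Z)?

-1204

Policy A (G + 9):
  G = 41 + 9 = 50
  W = 5
  R = 254 + 50 − 2·5 = 294
  Z = 247 − 5·50 − 5·5 − 4·294 = -1204
Policy B (G − 44):
  G = 41 − 44 = -3
  W = 5
  R = 254 + (-3) − 2·5 = 241
  Z = 247 − 5·(-3) − 5·5 − 4·241 = -727
Comparing — Policy A: Z=-1204, Policy B: Z=-727. Lowest is -1204 (Policy A).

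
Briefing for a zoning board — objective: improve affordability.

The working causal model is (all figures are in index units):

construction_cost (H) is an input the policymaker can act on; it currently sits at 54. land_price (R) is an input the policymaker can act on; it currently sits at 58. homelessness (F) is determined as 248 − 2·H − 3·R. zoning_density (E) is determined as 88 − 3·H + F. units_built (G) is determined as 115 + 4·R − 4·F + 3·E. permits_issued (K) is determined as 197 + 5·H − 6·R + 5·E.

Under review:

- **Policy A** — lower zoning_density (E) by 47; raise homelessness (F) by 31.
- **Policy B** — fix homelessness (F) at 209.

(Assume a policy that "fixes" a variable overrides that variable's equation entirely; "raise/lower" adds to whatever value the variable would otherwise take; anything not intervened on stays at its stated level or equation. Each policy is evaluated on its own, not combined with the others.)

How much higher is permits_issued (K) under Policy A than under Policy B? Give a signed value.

-1295

Policy A (E − 47, F + 31):
  H = 54
  R = 58
  F = 248 − 2·54 − 3·58 (+31 from intervention) = -3
  E = 88 − 3·54 + (-3) (−47 from intervention) = -124
  K = 197 + 5·54 − 6·58 + 5·(-124) = -501
Policy B (F := 209):
  H = 54
  R = 58
  F = 209
  E = 88 − 3·54 + 209 = 135
  K = 197 + 5·54 − 6·58 + 5·135 = 794
K: -501 − 794 = -1295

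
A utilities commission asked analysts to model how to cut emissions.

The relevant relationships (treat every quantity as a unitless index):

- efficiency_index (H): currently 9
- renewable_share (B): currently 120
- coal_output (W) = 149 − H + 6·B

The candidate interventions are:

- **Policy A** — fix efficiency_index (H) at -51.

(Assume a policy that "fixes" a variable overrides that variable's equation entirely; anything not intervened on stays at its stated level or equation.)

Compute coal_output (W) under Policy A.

920

Policy A (H := -51):
  H = -51
  B = 120
  W = 149 − (-51) + 6·120 = 920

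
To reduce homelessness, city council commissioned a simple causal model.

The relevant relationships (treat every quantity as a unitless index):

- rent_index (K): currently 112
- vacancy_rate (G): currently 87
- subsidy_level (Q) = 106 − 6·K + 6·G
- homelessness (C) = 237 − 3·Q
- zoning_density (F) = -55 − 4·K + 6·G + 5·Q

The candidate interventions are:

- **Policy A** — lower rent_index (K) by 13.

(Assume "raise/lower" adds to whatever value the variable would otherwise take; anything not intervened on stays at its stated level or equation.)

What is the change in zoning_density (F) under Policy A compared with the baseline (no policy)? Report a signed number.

Baseline:
  K = 112
  G = 87
  Q = 106 − 6·112 + 6·87 = -44
  F = -55 − 4·112 + 6·87 + 5·(-44) = -201
Policy A (K − 13):
  K = 112 − 13 = 99
  G = 87
  Q = 106 − 6·99 + 6·87 = 34
  F = -55 − 4·99 + 6·87 + 5·34 = 241
Change in F: 241 − (-201) = 442

442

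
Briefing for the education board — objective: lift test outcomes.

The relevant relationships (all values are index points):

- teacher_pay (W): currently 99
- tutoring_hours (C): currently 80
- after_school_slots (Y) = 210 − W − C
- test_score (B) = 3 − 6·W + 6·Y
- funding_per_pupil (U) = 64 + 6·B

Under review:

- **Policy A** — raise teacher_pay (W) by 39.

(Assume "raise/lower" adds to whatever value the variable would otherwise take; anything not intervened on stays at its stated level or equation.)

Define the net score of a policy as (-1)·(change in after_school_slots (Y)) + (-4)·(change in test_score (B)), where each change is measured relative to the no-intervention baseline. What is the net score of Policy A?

1911

Baseline:
  W = 99
  C = 80
  Y = 210 − 99 − 80 = 31
  B = 3 − 6·99 + 6·31 = -405
Policy A (W + 39):
  W = 99 + 39 = 138
  C = 80
  Y = 210 − 138 − 80 = -8
  B = 3 − 6·138 + 6·(-8) = -873
ΔY = -8 − 31 = -39; ΔB = -873 − (-405) = -468
Score = (-1)·(-39) + (-4)·(-468) = 1911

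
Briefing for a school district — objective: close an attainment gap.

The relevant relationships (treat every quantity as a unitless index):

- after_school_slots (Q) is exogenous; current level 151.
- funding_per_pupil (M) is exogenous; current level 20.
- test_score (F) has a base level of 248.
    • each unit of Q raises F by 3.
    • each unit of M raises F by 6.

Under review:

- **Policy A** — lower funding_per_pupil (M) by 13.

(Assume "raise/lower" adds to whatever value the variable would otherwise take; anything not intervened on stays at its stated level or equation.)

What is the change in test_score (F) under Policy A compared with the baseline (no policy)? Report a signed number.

-78

Baseline:
  Q = 151
  M = 20
  F = 248 + 3·151 + 6·20 = 821
Policy A (M − 13):
  Q = 151
  M = 20 − 13 = 7
  F = 248 + 3·151 + 6·7 = 743
Change in F: 743 − 821 = -78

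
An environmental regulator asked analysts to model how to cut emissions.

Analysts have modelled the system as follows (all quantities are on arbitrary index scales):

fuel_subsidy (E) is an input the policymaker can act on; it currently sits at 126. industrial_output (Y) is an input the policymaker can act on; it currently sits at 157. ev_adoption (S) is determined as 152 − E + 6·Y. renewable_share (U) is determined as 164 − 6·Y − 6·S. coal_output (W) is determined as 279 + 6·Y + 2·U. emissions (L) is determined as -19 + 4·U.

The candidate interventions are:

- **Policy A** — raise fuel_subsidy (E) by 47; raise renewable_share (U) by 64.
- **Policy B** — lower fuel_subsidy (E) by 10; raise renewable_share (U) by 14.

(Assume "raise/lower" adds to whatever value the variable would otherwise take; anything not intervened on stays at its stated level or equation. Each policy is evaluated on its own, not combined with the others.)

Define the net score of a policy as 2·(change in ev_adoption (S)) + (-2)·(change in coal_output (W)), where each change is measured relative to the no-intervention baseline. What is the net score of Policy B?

Baseline:
  E = 126
  Y = 157
  S = 152 − 126 + 6·157 = 968
  U = 164 − 6·157 − 6·968 = -6586
  W = 279 + 6·157 + 2·(-6586) = -11951
Policy B (E − 10, U + 14):
  E = 126 − 10 = 116
  Y = 157
  S = 152 − 116 + 6·157 = 978
  U = 164 − 6·157 − 6·978 (+14 from intervention) = -6632
  W = 279 + 6·157 + 2·(-6632) = -12043
ΔS = 978 − 968 = 10; ΔW = -12043 − (-11951) = -92
Score = 2·10 + (-2)·(-92) = 204

204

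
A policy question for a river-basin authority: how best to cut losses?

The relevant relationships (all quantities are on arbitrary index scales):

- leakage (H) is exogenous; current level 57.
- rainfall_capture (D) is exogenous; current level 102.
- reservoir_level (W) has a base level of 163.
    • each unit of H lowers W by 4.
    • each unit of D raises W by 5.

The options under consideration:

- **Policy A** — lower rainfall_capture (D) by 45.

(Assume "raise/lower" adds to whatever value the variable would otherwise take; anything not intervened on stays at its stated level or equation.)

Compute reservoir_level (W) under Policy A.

220

Policy A (D − 45):
  H = 57
  D = 102 − 45 = 57
  W = 163 − 4·57 + 5·57 = 220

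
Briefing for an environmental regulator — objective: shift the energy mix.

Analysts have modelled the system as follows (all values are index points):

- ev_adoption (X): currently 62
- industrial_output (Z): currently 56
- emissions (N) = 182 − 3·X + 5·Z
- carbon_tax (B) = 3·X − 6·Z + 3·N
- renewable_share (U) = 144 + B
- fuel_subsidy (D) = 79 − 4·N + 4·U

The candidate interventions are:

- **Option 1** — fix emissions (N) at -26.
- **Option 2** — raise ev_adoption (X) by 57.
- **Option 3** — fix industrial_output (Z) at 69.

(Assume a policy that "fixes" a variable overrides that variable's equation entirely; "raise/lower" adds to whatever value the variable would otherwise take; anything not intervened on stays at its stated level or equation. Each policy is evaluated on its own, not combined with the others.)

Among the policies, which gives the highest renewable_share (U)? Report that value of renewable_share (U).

939

Option 1 (N := -26):
  X = 62
  Z = 56
  N = -26
  B = 0 + 3·62 − 6·56 + 3·(-26) = -228
  U = 144 + (-228) = -84
Option 2 (X + 57):
  X = 62 + 57 = 119
  Z = 56
  N = 182 − 3·119 + 5·56 = 105
  B = 0 + 3·119 − 6·56 + 3·105 = 336
  U = 144 + 336 = 480
Option 3 (Z := 69):
  X = 62
  Z = 69
  N = 182 − 3·62 + 5·69 = 341
  B = 0 + 3·62 − 6·69 + 3·341 = 795
  U = 144 + 795 = 939
Comparing — Option 1: U=-84, Option 2: U=480, Option 3: U=939. Highest is 939 (Option 3).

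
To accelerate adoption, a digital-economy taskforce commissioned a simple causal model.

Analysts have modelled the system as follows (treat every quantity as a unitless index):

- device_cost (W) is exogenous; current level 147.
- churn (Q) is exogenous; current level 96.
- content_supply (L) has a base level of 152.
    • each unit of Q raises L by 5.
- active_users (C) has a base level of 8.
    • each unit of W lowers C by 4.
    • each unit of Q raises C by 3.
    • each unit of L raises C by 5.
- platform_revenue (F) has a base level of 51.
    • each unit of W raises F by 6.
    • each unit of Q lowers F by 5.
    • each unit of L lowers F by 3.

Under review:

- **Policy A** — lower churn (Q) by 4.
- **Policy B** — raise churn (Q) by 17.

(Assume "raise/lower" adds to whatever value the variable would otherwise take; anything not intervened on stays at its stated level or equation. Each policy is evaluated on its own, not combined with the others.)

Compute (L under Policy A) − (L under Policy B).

Policy A (Q − 4):
  Q = 96 − 4 = 92
  L = 152 + 5·92 = 612
Policy B (Q + 17):
  Q = 96 + 17 = 113
  L = 152 + 5·113 = 717
L: 612 − 717 = -105

-105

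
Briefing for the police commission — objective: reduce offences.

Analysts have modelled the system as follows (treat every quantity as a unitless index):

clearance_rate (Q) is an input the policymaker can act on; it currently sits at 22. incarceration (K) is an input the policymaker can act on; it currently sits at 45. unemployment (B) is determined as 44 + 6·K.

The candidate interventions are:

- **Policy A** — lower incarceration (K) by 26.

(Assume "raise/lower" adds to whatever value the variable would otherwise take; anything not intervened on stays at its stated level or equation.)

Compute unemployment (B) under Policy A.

Policy A (K − 26):
  K = 45 − 26 = 19
  B = 44 + 6·19 = 158

158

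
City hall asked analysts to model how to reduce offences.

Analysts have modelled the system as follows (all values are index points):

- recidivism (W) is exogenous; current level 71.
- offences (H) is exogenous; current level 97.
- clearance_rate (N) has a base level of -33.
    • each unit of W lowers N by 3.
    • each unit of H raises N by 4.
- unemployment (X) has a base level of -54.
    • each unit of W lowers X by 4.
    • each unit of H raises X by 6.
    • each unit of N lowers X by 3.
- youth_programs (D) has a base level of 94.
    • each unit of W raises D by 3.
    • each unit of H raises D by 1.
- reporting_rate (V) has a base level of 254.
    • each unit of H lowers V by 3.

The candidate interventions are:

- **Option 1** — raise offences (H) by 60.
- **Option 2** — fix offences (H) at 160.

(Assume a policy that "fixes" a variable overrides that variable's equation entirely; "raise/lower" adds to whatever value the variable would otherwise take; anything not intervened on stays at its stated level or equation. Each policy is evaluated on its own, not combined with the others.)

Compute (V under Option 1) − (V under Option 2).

9

Option 1 (H + 60):
  H = 97 + 60 = 157
  V = 254 − 3·157 = -217
Option 2 (H := 160):
  H = 160
  V = 254 − 3·160 = -226
V: -217 − (-226) = 9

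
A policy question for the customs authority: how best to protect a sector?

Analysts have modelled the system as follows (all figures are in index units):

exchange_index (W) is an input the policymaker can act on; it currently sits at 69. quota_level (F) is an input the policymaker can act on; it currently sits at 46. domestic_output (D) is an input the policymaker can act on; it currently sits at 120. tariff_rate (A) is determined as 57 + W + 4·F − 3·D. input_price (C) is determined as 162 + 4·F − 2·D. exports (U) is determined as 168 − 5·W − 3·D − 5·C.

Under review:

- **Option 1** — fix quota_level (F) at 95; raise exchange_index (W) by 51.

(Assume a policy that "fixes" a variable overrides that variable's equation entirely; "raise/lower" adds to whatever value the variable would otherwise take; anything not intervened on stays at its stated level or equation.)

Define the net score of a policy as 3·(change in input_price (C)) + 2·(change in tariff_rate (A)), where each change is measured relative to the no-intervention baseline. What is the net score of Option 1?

Baseline:
  W = 69
  F = 46
  D = 120
  A = 57 + 69 + 4·46 − 3·120 = -50
  C = 162 + 4·46 − 2·120 = 106
Option 1 (F := 95, W + 51):
  W = 69 + 51 = 120
  F = 95
  D = 120
  A = 57 + 120 + 4·95 − 3·120 = 197
  C = 162 + 4·95 − 2·120 = 302
ΔC = 302 − 106 = 196; ΔA = 197 − (-50) = 247
Score = 3·196 + 2·247 = 1082

1082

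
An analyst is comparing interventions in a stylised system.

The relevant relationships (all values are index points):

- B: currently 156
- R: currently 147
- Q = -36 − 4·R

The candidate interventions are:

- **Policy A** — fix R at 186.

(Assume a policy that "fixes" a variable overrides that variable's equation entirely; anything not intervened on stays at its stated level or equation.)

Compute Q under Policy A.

Policy A (R := 186):
  R = 186
  Q = -36 − 4·186 = -780

-780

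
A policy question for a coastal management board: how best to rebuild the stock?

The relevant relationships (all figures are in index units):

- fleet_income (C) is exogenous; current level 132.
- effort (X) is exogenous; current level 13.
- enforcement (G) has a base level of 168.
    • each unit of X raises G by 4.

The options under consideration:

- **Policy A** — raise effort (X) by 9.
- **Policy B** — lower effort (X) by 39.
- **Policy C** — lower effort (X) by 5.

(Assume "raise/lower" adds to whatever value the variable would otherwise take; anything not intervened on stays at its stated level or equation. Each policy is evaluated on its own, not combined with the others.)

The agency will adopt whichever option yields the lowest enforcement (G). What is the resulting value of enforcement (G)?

64

Policy A (X + 9):
  X = 13 + 9 = 22
  G = 168 + 4·22 = 256
Policy B (X − 39):
  X = 13 − 39 = -26
  G = 168 + 4·(-26) = 64
Policy C (X − 5):
  X = 13 − 5 = 8
  G = 168 + 4·8 = 200
Comparing — Policy A: G=256, Policy B: G=64, Policy C: G=200. Lowest is 64 (Policy B).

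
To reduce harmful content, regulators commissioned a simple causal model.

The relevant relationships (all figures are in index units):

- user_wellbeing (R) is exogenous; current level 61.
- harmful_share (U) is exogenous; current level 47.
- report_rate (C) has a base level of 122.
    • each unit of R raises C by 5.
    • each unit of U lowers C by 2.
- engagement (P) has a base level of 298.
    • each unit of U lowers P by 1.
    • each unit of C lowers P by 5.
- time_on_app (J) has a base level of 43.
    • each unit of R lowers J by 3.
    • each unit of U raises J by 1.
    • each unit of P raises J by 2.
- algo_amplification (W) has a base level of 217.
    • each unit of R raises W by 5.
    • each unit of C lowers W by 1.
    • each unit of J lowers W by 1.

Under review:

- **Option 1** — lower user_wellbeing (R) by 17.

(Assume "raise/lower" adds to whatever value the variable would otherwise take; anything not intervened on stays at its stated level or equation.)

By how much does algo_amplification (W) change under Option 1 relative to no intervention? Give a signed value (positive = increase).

-901

Baseline:
  R = 61
  U = 47
  C = 122 + 5·61 − 2·47 = 333
  P = 298 − 47 − 5·333 = -1414
  J = 43 − 3·61 + 47 + 2·(-1414) = -2921
  W = 217 + 5·61 − 333 − (-2921) = 3110
Option 1 (R − 17):
  R = 61 − 17 = 44
  U = 47
  C = 122 + 5·44 − 2·47 = 248
  P = 298 − 47 − 5·248 = -989
  J = 43 − 3·44 + 47 + 2·(-989) = -2020
  W = 217 + 5·44 − 248 − (-2020) = 2209
Change in W: 2209 − 3110 = -901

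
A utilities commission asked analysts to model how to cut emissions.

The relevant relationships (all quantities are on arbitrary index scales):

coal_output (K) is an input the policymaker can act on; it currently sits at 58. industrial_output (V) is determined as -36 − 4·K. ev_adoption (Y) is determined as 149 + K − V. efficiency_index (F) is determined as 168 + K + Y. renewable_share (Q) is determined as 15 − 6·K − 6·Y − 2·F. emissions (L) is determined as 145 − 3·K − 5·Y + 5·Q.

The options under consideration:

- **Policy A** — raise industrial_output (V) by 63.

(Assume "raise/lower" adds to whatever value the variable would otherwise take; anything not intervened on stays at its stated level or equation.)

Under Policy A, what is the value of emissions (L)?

Policy A (V + 63):
  K = 58
  V = -36 − 4·58 (+63 from intervention) = -205
  Y = 149 + 58 − (-205) = 412
  F = 168 + 58 + 412 = 638
  Q = 15 − 6·58 − 6·412 − 2·638 = -4081
  L = 145 − 3·58 − 5·412 + 5·(-4081) = -22494

-22494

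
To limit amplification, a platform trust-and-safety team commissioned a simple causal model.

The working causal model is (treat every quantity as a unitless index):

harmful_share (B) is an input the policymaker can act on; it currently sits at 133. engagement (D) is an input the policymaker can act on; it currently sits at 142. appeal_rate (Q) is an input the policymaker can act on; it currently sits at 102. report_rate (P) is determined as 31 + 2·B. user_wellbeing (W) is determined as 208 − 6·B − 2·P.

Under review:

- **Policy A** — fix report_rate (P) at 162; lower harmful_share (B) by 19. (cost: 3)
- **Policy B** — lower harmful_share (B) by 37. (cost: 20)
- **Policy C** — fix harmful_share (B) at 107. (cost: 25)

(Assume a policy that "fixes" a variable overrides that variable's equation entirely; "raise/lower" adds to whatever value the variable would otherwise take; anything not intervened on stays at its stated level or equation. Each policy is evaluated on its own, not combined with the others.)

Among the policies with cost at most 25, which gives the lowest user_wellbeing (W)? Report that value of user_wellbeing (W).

Policy A (P := 162, B − 19):
  B = 133 − 19 = 114
  P = 162
  W = 208 − 6·114 − 2·162 = -800
Policy B (B − 37):
  B = 133 − 37 = 96
  P = 31 + 2·96 = 223
  W = 208 − 6·96 − 2·223 = -814
Policy C (B := 107):
  B = 107
  P = 31 + 2·107 = 245
  W = 208 − 6·107 − 2·245 = -924
Comparing — Policy A: W=-800, Policy B: W=-814, Policy C: W=-924. Lowest is -924 (Policy C).

-924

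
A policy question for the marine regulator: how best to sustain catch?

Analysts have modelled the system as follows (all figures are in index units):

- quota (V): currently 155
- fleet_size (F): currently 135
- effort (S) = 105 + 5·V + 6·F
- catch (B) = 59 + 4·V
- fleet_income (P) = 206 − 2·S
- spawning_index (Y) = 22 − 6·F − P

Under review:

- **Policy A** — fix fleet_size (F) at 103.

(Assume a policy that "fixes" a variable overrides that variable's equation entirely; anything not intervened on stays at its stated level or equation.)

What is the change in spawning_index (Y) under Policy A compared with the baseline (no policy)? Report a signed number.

-192

Baseline:
  V = 155
  F = 135
  S = 105 + 5·155 + 6·135 = 1690
  P = 206 − 2·1690 = -3174
  Y = 22 − 6·135 − (-3174) = 2386
Policy A (F := 103):
  V = 155
  F = 103
  S = 105 + 5·155 + 6·103 = 1498
  P = 206 − 2·1498 = -2790
  Y = 22 − 6·103 − (-2790) = 2194
Change in Y: 2194 − 2386 = -192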